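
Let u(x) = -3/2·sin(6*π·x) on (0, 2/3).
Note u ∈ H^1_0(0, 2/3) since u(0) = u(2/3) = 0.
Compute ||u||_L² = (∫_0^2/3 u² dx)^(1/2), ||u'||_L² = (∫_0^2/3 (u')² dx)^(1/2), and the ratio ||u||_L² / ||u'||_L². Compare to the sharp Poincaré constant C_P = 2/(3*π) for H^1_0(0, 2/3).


||u||_L² / ||u'||_L² = 1/(6*π) < C_P = 2/(3*π).

u(x) = -3/2·sin(6*π·x), so u'(x) = -9*π*cos(6*π*x).
Writing u(x) = A·sin(kπx/L) with A = -3/2 and k = 4, use ∫_0^L sin²(kπx/L) dx = L/2 and ∫_0^L cos²(kπx/L) dx = L/2.
u² = 9/4·sin²(6*π·x) and (u')² = 81*π^2·cos²(6*π·x), and each of sin², cos² integrates to L/2 = 1/3 over (0, 2/3).
∫_0^2/3 u² dx = 3/4, so ||u||_L² = sqrt(3)/2.
∫_0^2/3 (u')² dx = 27*π^2, so ||u'||_L² = 3*sqrt(3)*π.
Ratio ||u||_L² / ||u'||_L² = 1/(6*π).
Sharp Poincaré constant on H^1_0(0, 2/3) is C_P = L/π = 2/(3*π), achieved by sin(3*π/2·x).
This is the k = 4 harmonic; the ratio L/(kπ) is strictly less than C_P = L/π, consistent with the sharp inequality ||u||_L² ≤ C_P ||u'||_L².


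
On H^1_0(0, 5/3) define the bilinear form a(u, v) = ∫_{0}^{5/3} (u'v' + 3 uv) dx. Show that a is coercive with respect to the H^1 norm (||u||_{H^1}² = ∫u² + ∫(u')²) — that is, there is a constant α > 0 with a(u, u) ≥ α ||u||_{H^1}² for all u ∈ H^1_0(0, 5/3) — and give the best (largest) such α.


α = 1

Coercivity of a(·,·) on H^1_0(0, 5/3) means a(u, u) ≥ α ||u||_{H^1}² for every u ∈ H^1_0.
The interval has length L = 5/3, and Poincaré/coercivity depend only on L. Here a(u, u) = ∫(u')² + (3)·∫u².
Here c = 3 ≥ 1, so a(u,u) = ∫(u')² + c∫u² ≥ ∫(u')² + ∫u² = ||u||_{H^1}², i.e. α = 1 works. No larger α is possible: a(u,u) ≥ α||u||_{H^1}² means (1−α)∫(u')² ≥ (α−c)∫u², and for the modes u_n = sin(nπ(x−x₀)/L) (x₀ the left endpoint) one has ∫u_n²/∫(u_n')² = (L/(nπ))² → 0, so a(u_n,u_n)/||u_n||_{H^1}² → 1. Hence the optimal constant is α = 1.
Therefore α = 1.


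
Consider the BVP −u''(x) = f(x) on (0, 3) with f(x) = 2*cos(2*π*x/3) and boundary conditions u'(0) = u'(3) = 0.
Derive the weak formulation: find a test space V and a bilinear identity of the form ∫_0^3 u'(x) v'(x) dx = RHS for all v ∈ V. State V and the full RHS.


V = H^1(0, 3) (no boundary constraint on v; u is determined up to an additive constant); weak form: ∫_0^3 u'v' dx = ∫_0^3 (2*cos(2*π*x/3)) v dx for all v ∈ V.

Multiply both sides by a test function v and integrate from 0 to 3:
  ∫_0^3 −u''(x) v(x) dx = ∫_0^3 f(x) v(x) dx.
Integrate the LHS by parts once:
  ∫_0^3 −u'' v dx = −[u'(x) v(x)]_0^3 + ∫_0^3 u'(x) v'(x) dx.
Thus ∫_0^3 u'(x) v'(x) dx = ∫_0^3 f(x) v(x) dx + [u'(x) v(x)]_0^3.
Choose V so that boundary terms are either known or forced to vanish.
u has homogeneous Neumann: u'(0) = u'(3) = 0. So [u' v]_0^3 = 0·v(3) − 0·v(0) = 0 for any v; take V = H^1(0, 3).
Weak formulation: find u (satisfying any essential BC) such that ∫_0^3 u'(x) v'(x) dx = ∫_0^3 f v dx for all v ∈ V (homogeneous Neumann, so boundary terms vanish).
Substituting f(x) = 2*cos(2*π*x/3), the right-hand side is ∫_0^3 (2*cos(2*π*x/3)) v dx.
Compatibility check (pure Neumann): taking v ≡ 1 ∈ V gives 0 = ∫_0^3 f dx + (0) − (0), i.e. ∫_0^3 f dx must equal u'(0) − u'(3) = 0. Indeed ∫_0^3 (2*cos(2*π*x/3)) dx = 0, so the data are compatible. The solution is then unique only up to an additive constant (fix it e.g. by requiring ∫_0^3 u dx = 0).


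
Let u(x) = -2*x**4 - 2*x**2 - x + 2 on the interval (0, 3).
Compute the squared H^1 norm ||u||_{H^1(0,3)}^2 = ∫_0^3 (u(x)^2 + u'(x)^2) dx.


||u||_{H^1}^2 = 246147/7

The H^1 norm (squared) on an interval (0, L) is
  ||u||_{H^1}^2 = ∫_0^L u(x)^2 dx + ∫_0^L u'(x)^2 dx.
Compute u'(x) = -8*x**3 - 4*x - 1.
Then u(x)^2 = 4*x**8 + 8*x**6 + 4*x**5 - 4*x**4 + 4*x**3 - 7*x**2 - 4*x + 4 and u'(x)^2 = 64*x**6 + 64*x**4 + 16*x**3 + 16*x**2 + 8*x + 1.
Integrate each monomial from 0 to 3 using ∫_0^3 c·x^n dx = c·3^(n+1)/(n+1):
  ∫_0^3 u(x)^2 dx = ∫_0^3 (4*x^8 + 8*x^6 + 4*x^5 - 4*x^4 + 4*x^3 - 7*x^2 - 4*x + 4) dx. Term by term:
    ∫_0^3 4*x^8 dx = 8748;  ∫_0^3 8*x^6 dx = 17496/7;  ∫_0^3 4*x^5 dx = 486;
    ∫_0^3 -4*x^4 dx = -972/5;  ∫_0^3 4*x^3 dx = 81;  ∫_0^3 -7*x^2 dx = -63;
    ∫_0^3 -4*x dx = -18;  ∫_0^3 4 dx = 12.
  Sum: 8748 + 17496/7 + 486 − 972/5 + 81 − 63 − 18 + 12 = 404286/35.
  ∫_0^3 u'(x)^2 dx = ∫_0^3 (64*x^6 + 64*x^4 + 16*x^3 + 16*x^2 + 8*x + 1) dx. Term by term:
    ∫_0^3 64*x^6 dx = 139968/7;  ∫_0^3 64*x^4 dx = 15552/5;  ∫_0^3 16*x^3 dx = 324;
    ∫_0^3 16*x^2 dx = 144;  ∫_0^3 8*x dx = 36;  ∫_0^3 1 dx = 3.
  Sum: 139968/7 + 15552/5 + 324 + 144 + 36 + 3 = 826449/35.
Adding: ||u||_{H^1}^2 = 404286/35 + 826449/35 = 246147/7.


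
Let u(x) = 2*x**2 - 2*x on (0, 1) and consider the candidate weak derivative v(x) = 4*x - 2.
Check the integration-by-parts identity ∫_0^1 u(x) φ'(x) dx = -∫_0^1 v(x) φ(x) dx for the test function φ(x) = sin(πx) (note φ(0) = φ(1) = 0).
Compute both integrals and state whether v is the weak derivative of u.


LHS = 0, RHS = 0. Yes, v = u' weakly.

u(x) = 2*x**2 - 2*x, classical derivative u'(x) = 4*x - 2.
φ(x) = sin(πx), so φ'(x) = π*cos(π*x).
Note φ(0) = φ(1) = 0, so the boundary term u·φ vanishes.
LHS = ∫_0^1 u(x) φ'(x) dx = ∫_0^1 (2*π*x^2*cos(π*x) - 2*π*x*cos(π*x)) dx. Term by term:
  ∫_0^1 -2*π*x*cos(π*x) dx = 4/π;  ∫_0^1 2*π*x^2*cos(π*x) dx = -4/π.
Sum: 4/π − 4/π = 0.
So LHS = 0.
∫_0^1 v(x) φ(x) dx = ∫_0^1 (4*x*sin(π*x) - 2*sin(π*x)) dx. Term by term:
  ∫_0^1 -2*sin(π*x) dx = -4/π;  ∫_0^1 4*x*sin(π*x) dx = 4/π.
Sum: -4/π + 4/π = 0.
So RHS = -∫_0^1 v(x) φ(x) dx = 0.
LHS = RHS, so the identity holds for this test φ.
Moreover u is smooth here and v(x) = u'(x) = 4*x - 2 pointwise, so the identity holds for every test function. Hence v is the weak derivative of u.


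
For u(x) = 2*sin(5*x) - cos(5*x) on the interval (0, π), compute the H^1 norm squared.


||u||_{H^1(0,π)}^2 = 65*π

u'(x) = 5*sin(5*x) + 10*cos(5*x).
Expand u² and (u')² and integrate term by term on (0, π), using: for integers n ≥ 1, ∫_0^π sin²(nx) dx = ∫_0^π cos²(nx) dx = π/2; for n ≠ n', ∫_0^π sin(nx)sin(n'x) dx = ∫_0^π cos(nx)cos(n'x) dx = 0; and by product-to-sum, ∫_0^π sin(nx)cos(n'x) dx = ½∫_0^π [sin((n+n')x) + sin((n−n')x)] dx, which is 0 when n+n' is even and 2n/(n²−n'²) when n+n' is odd (it need not vanish on (0, π)).
  u² squared terms: (-1)²·∫cos(5x)² dx = 1·π/2 = π/2;  (2)²·∫sin(5x)² dx = 4·π/2 = 2*π.
  u² cross terms: 2·(-1)·(2)·∫cos(5x)·sin(5x) dx = -4·(0) = 0.
  So ∫_0^π u² dx = π/2 + 2*π + 0 = 5*π/2.
  (u')² squared terms: (5)²·∫sin(5x)² dx = 25·π/2 = 25*π/2;  (10)²·∫cos(5x)² dx = 100·π/2 = 50*π.
  (u')² cross terms: 2·(5)·(10)·∫sin(5x)·cos(5x) dx = 100·(0) = 0.
  So ∫_0^π (u')² dx = 25*π/2 + 50*π + 0 = 125*π/2.
||u||_{H^1}^2 = (5*π/2) + (125*π/2) = 65*π.


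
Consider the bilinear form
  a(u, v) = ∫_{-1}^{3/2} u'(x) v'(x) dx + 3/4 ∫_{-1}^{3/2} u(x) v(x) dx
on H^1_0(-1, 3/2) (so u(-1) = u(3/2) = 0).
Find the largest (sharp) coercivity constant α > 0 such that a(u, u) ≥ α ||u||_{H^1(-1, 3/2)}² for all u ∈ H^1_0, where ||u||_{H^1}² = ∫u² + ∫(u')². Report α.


α = (75 + 16*π^2)/(4*(25 + 4*π^2))

Coercivity of a(·,·) on H^1_0(-1, 3/2) means a(u, u) ≥ α ||u||_{H^1}² for every u ∈ H^1_0.
The interval has length L = 5/2, and Poincaré/coercivity depend only on L. Here a(u, u) = ∫(u')² + (3/4)·∫u².
Here 0 < c = 3/4 < 1. The condition a(u,u) ≥ α||u||_{H^1}² reads (1−α)∫(u')² ≥ (α−c)∫u². Any admissible α is ≤ 1 (rapidly oscillating u have ∫u²/∫(u')² → 0), and α = 1 would force 0 ≥ (1−c)∫u², impossible since c < 1; so 1−α > 0. By the sharp Poincaré inequality on H^1_0 of an interval of length L, ∫(u')² ≥ (π/L)²∫u² with equality for the first sine mode sin(π(x−x₀)/L) (x₀ the left endpoint), so the inequality holds for all u iff (1−α)(π/L)² ≥ α − c, i.e. α ≤ ((π/L)² + c)/((π/L)² + 1) = (1 + c(L/π)²)/(1 + (L/π)²). With (π/L)² = 4*π^2/25 and c = 3/4, the largest admissible constant is α = ((π/L)² + c)/((π/L)² + 1).
Simplifying, α = (75 + 16*π^2)/(4*(25 + 4*π^2)).


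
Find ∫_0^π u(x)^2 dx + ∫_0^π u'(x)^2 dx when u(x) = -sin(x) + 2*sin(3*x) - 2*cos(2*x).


||u||_{H^1(0,π)}^2 = -184/3 + 31*π

u'(x) = 4*sin(2*x) - cos(x) + 6*cos(3*x).
Expand u² and (u')² and integrate term by term on (0, π), using: for integers n ≥ 1, ∫_0^π sin²(nx) dx = ∫_0^π cos²(nx) dx = π/2; for n ≠ n', ∫_0^π sin(nx)sin(n'x) dx = ∫_0^π cos(nx)cos(n'x) dx = 0; and by product-to-sum, ∫_0^π sin(nx)cos(n'x) dx = ½∫_0^π [sin((n+n')x) + sin((n−n')x)] dx, which is 0 when n+n' is even and 2n/(n²−n'²) when n+n' is odd (it need not vanish on (0, π)).
  u² squared terms: (-1)²·∫sin(x)² dx = 1·π/2 = π/2;  (-2)²·∫cos(2x)² dx = 4·π/2 = 2*π;  (2)²·∫sin(3x)² dx = 4·π/2 = 2*π.
  u² cross terms: 2·(-1)·(-2)·∫sin(x)·cos(2x) dx = 4·(-2/3) = -8/3;  2·(-1)·(2)·∫sin(x)·sin(3x) dx = -4·(0) = 0;  2·(-2)·(2)·∫cos(2x)·sin(3x) dx = -8·(6/5) = -48/5.
  So ∫_0^π u² dx = π/2 + 2*π + 2*π − 8/3 + 0 − 48/5 = -184/15 + 9*π/2.
  (u')² squared terms: (-1)²·∫cos(x)² dx = 1·π/2 = π/2;  (4)²·∫sin(2x)² dx = 16·π/2 = 8*π;  (6)²·∫cos(3x)² dx = 36·π/2 = 18*π.
  (u')² cross terms: 2·(-1)·(4)·∫cos(x)·sin(2x) dx = -8·(4/3) = -32/3;  2·(-1)·(6)·∫cos(x)·cos(3x) dx = -12·(0) = 0;  2·(4)·(6)·∫sin(2x)·cos(3x) dx = 48·(-4/5) = -192/5.
  So ∫_0^π (u')² dx = π/2 + 8*π + 18*π − 32/3 + 0 − 192/5 = -736/15 + 53*π/2.
||u||_{H^1}^2 = (-184/15 + 9*π/2) + (-736/15 + 53*π/2) = -184/3 + 31*π.


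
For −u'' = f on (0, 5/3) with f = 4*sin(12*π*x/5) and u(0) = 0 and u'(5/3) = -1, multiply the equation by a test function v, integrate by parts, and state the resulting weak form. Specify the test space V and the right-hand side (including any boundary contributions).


V = {v ∈ H^1(0, 5/3) : v(0) = 0} (test functions vanish at x = 0 where u is specified); weak form: ∫_0^5/3 u'v' dx = ∫_0^5/3 (4*sin(12*π*x/5)) v dx − v(5/3) for all v ∈ V.

Multiply both sides by a test function v and integrate from 0 to 5/3:
  ∫_0^5/3 −u''(x) v(x) dx = ∫_0^5/3 f(x) v(x) dx.
Integrate the LHS by parts once:
  ∫_0^5/3 −u'' v dx = −[u'(x) v(x)]_0^5/3 + ∫_0^5/3 u'(x) v'(x) dx.
Thus ∫_0^5/3 u'(x) v'(x) dx = ∫_0^5/3 f(x) v(x) dx + [u'(x) v(x)]_0^5/3.
Choose V so that boundary terms are either known or forced to vanish.
Mixed BC: u(0) = 0 (Dirichlet) and u'(5/3) = -1 (Neumann). Define V = {v ∈ H^1(0, 5/3) : v(0) = 0}. Then [u' v]_0^5/3 = u'(5/3)·v(5/3) − u'(0)·0 = − v(5/3).
Weak formulation: find u (satisfying any essential BC) such that ∫_0^5/3 u'(x) v'(x) dx = ∫_0^5/3 f v dx − v(5/3) for all v ∈ V (Dirichlet at 0 absorbed into V; Neumann datum at x = 5/3 contributes the boundary term).
Substituting f(x) = 4*sin(12*π*x/5), the right-hand side is ∫_0^5/3 (4*sin(12*π*x/5)) v dx − v(5/3).


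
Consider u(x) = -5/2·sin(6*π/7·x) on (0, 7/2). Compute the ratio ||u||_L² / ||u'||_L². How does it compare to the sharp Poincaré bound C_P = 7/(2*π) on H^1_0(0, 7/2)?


||u||_L² / ||u'||_L² = 7/(6*π) < C_P = 7/(2*π).

u(x) = -5/2·sin(6*π/7·x), so u'(x) = -15*π*cos(6*π*x/7)/7.
Writing u(x) = A·sin(kπx/L) with A = -5/2 and k = 3, use ∫_0^L sin²(kπx/L) dx = L/2 and ∫_0^L cos²(kπx/L) dx = L/2.
u² = 25/4·sin²(6*π/7·x) and (u')² = 225*π^2/49·cos²(6*π/7·x), and each of sin², cos² integrates to L/2 = 7/4 over (0, 7/2).
∫_0^7/2 u² dx = 175/16, so ||u||_L² = 5*sqrt(7)/4.
∫_0^7/2 (u')² dx = 225*π^2/28, so ||u'||_L² = 15*sqrt(7)*π/14.
Ratio ||u||_L² / ||u'||_L² = 7/(6*π).
Sharp Poincaré constant on H^1_0(0, 7/2) is C_P = L/π = 7/(2*π), achieved by sin(2*π/7·x).
This is the k = 3 harmonic; the ratio L/(kπ) is strictly less than C_P = L/π, consistent with the sharp inequality ||u||_L² ≤ C_P ||u'||_L².


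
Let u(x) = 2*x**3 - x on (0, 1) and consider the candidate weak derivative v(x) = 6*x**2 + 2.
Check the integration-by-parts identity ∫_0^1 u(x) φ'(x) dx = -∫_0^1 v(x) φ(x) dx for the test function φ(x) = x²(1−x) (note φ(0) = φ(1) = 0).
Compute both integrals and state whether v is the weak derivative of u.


LHS = -7/60, RHS = -11/30. No, v is not the weak derivative of u.

u(x) = 2*x**3 - x, classical derivative u'(x) = 6*x**2 - 1.
φ(x) = x²(1−x), so φ'(x) = x*(2 - 3*x).
Note φ(0) = φ(1) = 0, so the boundary term u·φ vanishes.
LHS = ∫_0^1 u(x) φ'(x) dx = ∫_0^1 (-6*x^5 + 4*x^4 + 3*x^3 - 2*x^2) dx. Term by term:
  ∫_0^1 -6*x^5 dx = -1;  ∫_0^1 4*x^4 dx = 4/5;  ∫_0^1 3*x^3 dx = 3/4;
  ∫_0^1 -2*x^2 dx = -2/3.
Sum: -1 + 4/5 + 3/4 − 2/3 = -7/60.
So LHS = -7/60.
∫_0^1 v(x) φ(x) dx = ∫_0^1 (-6*x^5 + 6*x^4 - 2*x^3 + 2*x^2) dx. Term by term:
  ∫_0^1 -6*x^5 dx = -1;  ∫_0^1 6*x^4 dx = 6/5;  ∫_0^1 -2*x^3 dx = -1/2;
  ∫_0^1 2*x^2 dx = 2/3.
Sum: -1 + 6/5 − 1/2 + 2/3 = 11/30.
So RHS = -∫_0^1 v(x) φ(x) dx = -11/30.
LHS − RHS = 1/4 ≠ 0, so the identity fails.
(For a valid weak derivative the identity must hold for EVERY test function, in particular this one. The failure shows v is NOT the weak derivative of u.)
Correct weak derivative would be u'(x) = 6*x**2 - 1.


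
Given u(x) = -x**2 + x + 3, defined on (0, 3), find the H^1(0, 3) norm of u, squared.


||u||_{H^1}^2 = 381/10

The H^1 norm (squared) on an interval (0, L) is
  ||u||_{H^1}^2 = ∫_0^L u(x)^2 dx + ∫_0^L u'(x)^2 dx.
Compute u'(x) = 1 - 2*x.
Then u(x)^2 = x**4 - 2*x**3 - 5*x**2 + 6*x + 9 and u'(x)^2 = 4*x**2 - 4*x + 1.
Integrate each monomial from 0 to 3 using ∫_0^3 c·x^n dx = c·3^(n+1)/(n+1):
  ∫_0^3 u(x)^2 dx = ∫_0^3 (x^4 - 2*x^3 - 5*x^2 + 6*x + 9) dx. Term by term:
    ∫_0^3 x^4 dx = 243/5;  ∫_0^3 -2*x^3 dx = -81/2;  ∫_0^3 -5*x^2 dx = -45;
    ∫_0^3 6*x dx = 27;  ∫_0^3 9 dx = 27.
  Sum: 243/5 − 81/2 − 45 + 27 + 27 = 171/10.
  ∫_0^3 u'(x)^2 dx = ∫_0^3 (4*x^2 - 4*x + 1) dx. Term by term:
    ∫_0^3 4*x^2 dx = 36;  ∫_0^3 -4*x dx = -18;  ∫_0^3 1 dx = 3.
  Sum: 36 − 18 + 3 = 21.
Adding: ||u||_{H^1}^2 = 171/10 + 21 = 381/10.


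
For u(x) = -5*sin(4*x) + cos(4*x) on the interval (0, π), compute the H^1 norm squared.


||u||_{H^1(0,π)}^2 = 221*π

u'(x) = -4*sin(4*x) - 20*cos(4*x).
Expand u² and (u')² and integrate term by term on (0, π), using: for integers n ≥ 1, ∫_0^π sin²(nx) dx = ∫_0^π cos²(nx) dx = π/2; for n ≠ n', ∫_0^π sin(nx)sin(n'x) dx = ∫_0^π cos(nx)cos(n'x) dx = 0; and by product-to-sum, ∫_0^π sin(nx)cos(n'x) dx = ½∫_0^π [sin((n+n')x) + sin((n−n')x)] dx, which is 0 when n+n' is even and 2n/(n²−n'²) when n+n' is odd (it need not vanish on (0, π)).
  u² squared terms: (-5)²·∫sin(4x)² dx = 25·π/2 = 25*π/2;  (1)²·∫cos(4x)² dx = 1·π/2 = π/2.
  u² cross terms: 2·(-5)·(1)·∫sin(4x)·cos(4x) dx = -10·(0) = 0.
  So ∫_0^π u² dx = 25*π/2 + π/2 + 0 = 13*π.
  (u')² squared terms: (-20)²·∫cos(4x)² dx = 400·π/2 = 200*π;  (-4)²·∫sin(4x)² dx = 16·π/2 = 8*π.
  (u')² cross terms: 2·(-20)·(-4)·∫cos(4x)·sin(4x) dx = 160·(0) = 0.
  So ∫_0^π (u')² dx = 200*π + 8*π + 0 = 208*π.
||u||_{H^1}^2 = (13*π) + (208*π) = 221*π.


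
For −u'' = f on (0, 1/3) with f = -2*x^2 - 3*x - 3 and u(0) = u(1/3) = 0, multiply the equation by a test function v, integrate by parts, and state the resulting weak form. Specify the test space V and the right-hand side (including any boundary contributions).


V = H^1_0(0, 1/3) (so v(0) = v(1/3) = 0); weak form: ∫_0^1/3 u'v' dx = ∫_0^1/3 (-2*x^2 - 3*x - 3) v dx for all v ∈ V.

Multiply both sides by a test function v and integrate from 0 to 1/3:
  ∫_0^1/3 −u''(x) v(x) dx = ∫_0^1/3 f(x) v(x) dx.
Integrate the LHS by parts once:
  ∫_0^1/3 −u'' v dx = −[u'(x) v(x)]_0^1/3 + ∫_0^1/3 u'(x) v'(x) dx.
Thus ∫_0^1/3 u'(x) v'(x) dx = ∫_0^1/3 f(x) v(x) dx + [u'(x) v(x)]_0^1/3.
Choose V so that boundary terms are either known or forced to vanish.
u is Dirichlet: u(0) = u(1/3) = 0. Let V = H^1_0(0, 1/3); then v(0) = v(1/3) = 0, and [u' v]_0^1/3 = 0.
Weak formulation: find u (satisfying any essential BC) such that ∫_0^1/3 u'(x) v'(x) dx = ∫_0^1/3 f v dx for all v ∈ V.
Substituting f(x) = -2*x^2 - 3*x - 3, the right-hand side is ∫_0^1/3 (-2*x^2 - 3*x - 3) v dx.


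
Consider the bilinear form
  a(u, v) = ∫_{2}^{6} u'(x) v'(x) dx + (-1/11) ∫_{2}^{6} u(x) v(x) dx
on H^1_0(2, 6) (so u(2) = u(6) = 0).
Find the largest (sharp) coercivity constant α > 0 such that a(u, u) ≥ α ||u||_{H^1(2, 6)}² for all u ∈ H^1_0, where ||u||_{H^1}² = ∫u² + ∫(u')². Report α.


α = (-16/11 + π^2)/(π^2 + 16)

Coercivity of a(·,·) on H^1_0(2, 6) means a(u, u) ≥ α ||u||_{H^1}² for every u ∈ H^1_0.
The interval has length L = 4, and Poincaré/coercivity depend only on L. Here a(u, u) = ∫(u')² + (-1/11)·∫u².
Here c = -1/11 < 0 with |c| < (π/L)² = π^2/16, so coercivity still holds. The condition a(u,u) ≥ α||u||_{H^1}² reads (1−α)∫(u')² ≥ (α−c)∫u². Any admissible α is ≤ 1 (rapidly oscillating u have ∫u²/∫(u')² → 0), and α = 1 would force 0 ≥ (1−c)∫u², impossible since c < 1; so 1−α > 0. By the sharp Poincaré inequality on H^1_0 of an interval of length L, ∫(u')² ≥ (π/L)²∫u² with equality for the first sine mode sin(π(x−x₀)/L) (x₀ the left endpoint), so the inequality holds for all u iff (1−α)(π/L)² ≥ α − c, i.e. α ≤ ((π/L)² + c)/((π/L)² + 1) = (1 + c(L/π)²)/(1 + (L/π)²). (Direct route, valid since c ≤ 0: Poincaré gives c∫u² ≥ c(L/π)²∫(u')², so a(u,u) ≥ (1 + c(L/π)²)∫(u')², while ||u||_{H^1}² ≤ (1 + (L/π)²)∫(u')²; dividing yields the same α.) With (π/L)² = π^2/16 and c = -1/11, the largest admissible constant is α = ((π/L)² + c)/((π/L)² + 1).
Simplifying, α = (-16/11 + π^2)/(π^2 + 16).


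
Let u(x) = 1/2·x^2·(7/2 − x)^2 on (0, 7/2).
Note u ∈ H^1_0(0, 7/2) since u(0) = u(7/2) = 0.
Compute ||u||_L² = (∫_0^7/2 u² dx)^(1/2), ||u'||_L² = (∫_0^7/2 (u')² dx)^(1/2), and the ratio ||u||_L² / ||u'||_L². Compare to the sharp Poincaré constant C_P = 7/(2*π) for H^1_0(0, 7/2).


||u||_L² / ||u'||_L² = 7*sqrt(3)/12 < C_P = 7/(2*π).

u(x) = 1/2·x^2·(7/2 − x)^2, so u'(x) = x*(2*x - 7)*(4*x - 7)/4.
u(x) = 1/2·x^2·(7/2 − x)^2 vanishes at x = 0 and x = 7/2, so u ∈ H^1_0(0, 7/2). Differentiate via the product rule and integrate the resulting polynomials term by term.
  ∫_0^7/2 u² dx = ∫_0^7/2 (x^8/4 - 7*x^7/2 + 147*x^6/8 - 343*x^5/8 + 2401*x^4/64) dx. Term by term:
    ∫_0^7/2 x^8/4 dx = 40353607/18432;  ∫_0^7/2 -7*x^7/2 dx = -40353607/4096;  ∫_0^7/2 147*x^6/8 dx = 17294403/1024;
    ∫_0^7/2 -343*x^5/8 dx = -40353607/3072;  ∫_0^7/2 2401*x^4/64 dx = 40353607/10240.
  Sum: 40353607/18432 − 40353607/4096 + 17294403/1024 − 40353607/3072 + 40353607/10240 = 5764801/184320.
  ∫_0^7/2 (u')² dx = ∫_0^7/2 (4*x^6 - 42*x^5 + 637*x^4/4 - 1029*x^3/4 + 2401*x^2/16) dx. Term by term:
    ∫_0^7/2 4*x^6 dx = 117649/32;  ∫_0^7/2 -42*x^5 dx = -823543/64;  ∫_0^7/2 637*x^4/4 dx = 10706059/640;
    ∫_0^7/2 -1029*x^3/4 dx = -2470629/256;  ∫_0^7/2 2401*x^2/16 dx = 823543/384.
  Sum: 117649/32 − 823543/64 + 10706059/640 − 2470629/256 + 823543/384 = 117649/3840.
∫_0^7/2 u² dx = 5764801/184320, so ||u||_L² = 2401*sqrt(5)/960.
∫_0^7/2 (u')² dx = 117649/3840, so ||u'||_L² = 343*sqrt(15)/240.
Ratio ||u||_L² / ||u'||_L² = 7*sqrt(3)/12.
Sharp Poincaré constant on H^1_0(0, 7/2) is C_P = L/π = 7/(2*π), achieved by sin(2*π/7·x).
A polynomial bump cannot attain the sharp Poincaré constant (only the first sine eigenfunction does), so the ratio is strictly less than C_P, consistent with ||u||_L² ≤ C_P ||u'||_L².


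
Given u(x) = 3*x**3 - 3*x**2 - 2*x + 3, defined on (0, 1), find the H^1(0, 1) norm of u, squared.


||u||_{H^1}^2 = 1831/210

The H^1 norm (squared) on an interval (0, L) is
  ||u||_{H^1}^2 = ∫_0^L u(x)^2 dx + ∫_0^L u'(x)^2 dx.
Compute u'(x) = 9*x**2 - 6*x - 2.
Then u(x)^2 = 9*x**6 - 18*x**5 - 3*x**4 + 30*x**3 - 14*x**2 - 12*x + 9 and u'(x)^2 = 81*x**4 - 108*x**3 + 24*x + 4.
Integrate each monomial from 0 to 1 using ∫_0^1 c·x^n dx = c·1^(n+1)/(n+1):
  ∫_0^1 u(x)^2 dx = ∫_0^1 (9*x^6 - 18*x^5 - 3*x^4 + 30*x^3 - 14*x^2 - 12*x + 9) dx. Term by term:
    ∫_0^1 9*x^6 dx = 9/7;  ∫_0^1 -18*x^5 dx = -3;  ∫_0^1 -3*x^4 dx = -3/5;
    ∫_0^1 30*x^3 dx = 15/2;  ∫_0^1 -14*x^2 dx = -14/3;  ∫_0^1 -12*x dx = -6;
    ∫_0^1 9 dx = 9.
  Sum: 9/7 − 3 − 3/5 + 15/2 − 14/3 − 6 + 9 = 739/210.
  ∫_0^1 u'(x)^2 dx = ∫_0^1 (81*x^4 - 108*x^3 + 24*x + 4) dx. Term by term:
    ∫_0^1 81*x^4 dx = 81/5;  ∫_0^1 -108*x^3 dx = -27;  ∫_0^1 24*x dx = 12;
    ∫_0^1 4 dx = 4.
  Sum: 81/5 − 27 + 12 + 4 = 26/5.
Adding: ||u||_{H^1}^2 = 739/210 + 26/5 = 1831/210.


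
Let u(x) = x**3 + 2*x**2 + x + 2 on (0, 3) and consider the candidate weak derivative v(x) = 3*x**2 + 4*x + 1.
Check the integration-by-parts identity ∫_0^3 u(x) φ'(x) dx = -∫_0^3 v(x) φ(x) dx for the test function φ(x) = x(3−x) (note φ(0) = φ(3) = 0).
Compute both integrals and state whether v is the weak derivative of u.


LHS = -1359/20, RHS = -1359/20. Yes, v = u' weakly.

u(x) = x**3 + 2*x**2 + x + 2, classical derivative u'(x) = 3*x**2 + 4*x + 1.
φ(x) = x(3−x), so φ'(x) = 3 - 2*x.
Note φ(0) = φ(3) = 0, so the boundary term u·φ vanishes.
LHS = ∫_0^3 u(x) φ'(x) dx = ∫_0^3 (-2*x^4 - x^3 + 4*x^2 - x + 6) dx. Term by term:
  ∫_0^3 -2*x^4 dx = -486/5;  ∫_0^3 -x^3 dx = -81/4;  ∫_0^3 4*x^2 dx = 36;
  ∫_0^3 -x dx = -9/2;  ∫_0^3 6 dx = 18.
Sum: -486/5 − 81/4 + 36 − 9/2 + 18 = -1359/20.
So LHS = -1359/20.
∫_0^3 v(x) φ(x) dx = ∫_0^3 (-3*x^4 + 5*x^3 + 11*x^2 + 3*x) dx. Term by term:
  ∫_0^3 -3*x^4 dx = -729/5;  ∫_0^3 5*x^3 dx = 405/4;  ∫_0^3 11*x^2 dx = 99;
  ∫_0^3 3*x dx = 27/2.
Sum: -729/5 + 405/4 + 99 + 27/2 = 1359/20.
So RHS = -∫_0^3 v(x) φ(x) dx = -1359/20.
LHS = RHS, so the identity holds for this test φ.
Moreover u is smooth here and v(x) = u'(x) = 3*x**2 + 4*x + 1 pointwise, so the identity holds for every test function. Hence v is the weak derivative of u.


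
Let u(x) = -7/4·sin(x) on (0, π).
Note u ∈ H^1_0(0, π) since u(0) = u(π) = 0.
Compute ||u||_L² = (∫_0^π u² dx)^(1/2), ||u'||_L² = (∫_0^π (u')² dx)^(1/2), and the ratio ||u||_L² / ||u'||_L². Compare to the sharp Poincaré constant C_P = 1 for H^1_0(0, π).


||u||_L² / ||u'||_L² = 1 = C_P.

u(x) = -7/4·sin(x), so u'(x) = -7*cos(x)/4.
Writing u(x) = A·sin(kπx/L) with A = -7/4 and k = 1, use ∫_0^L sin²(kπx/L) dx = L/2 and ∫_0^L cos²(kπx/L) dx = L/2.
u² = 49/16·sin²(x) and (u')² = 49/16·cos²(x), and each of sin², cos² integrates to L/2 = π/2 over (0, π).
∫_0^π u² dx = 49*π/32, so ||u||_L² = 7*sqrt(2)*sqrt(π)/8.
∫_0^π (u')² dx = 49*π/32, so ||u'||_L² = 7*sqrt(2)*sqrt(π)/8.
Ratio ||u||_L² / ||u'||_L² = 1.
Sharp Poincaré constant on H^1_0(0, π) is C_P = L/π = 1, achieved by sin(x).
This is the k = 1 eigenfunction (up to amplitude), so the ratio equals the sharp Poincaré constant exactly.


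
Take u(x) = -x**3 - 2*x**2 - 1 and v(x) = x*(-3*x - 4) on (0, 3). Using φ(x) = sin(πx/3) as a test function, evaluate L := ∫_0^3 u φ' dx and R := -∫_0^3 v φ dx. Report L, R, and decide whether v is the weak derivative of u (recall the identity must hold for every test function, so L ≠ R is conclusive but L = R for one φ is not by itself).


LHS = -324/π^3 + 117/π, RHS = -324/π^3 + 117/π. Yes, v = u' weakly.

u(x) = -x**3 - 2*x**2 - 1, classical derivative u'(x) = -3*x**2 - 4*x.
φ(x) = sin(πx/3), so φ'(x) = π*cos(π*x/3)/3.
Note φ(0) = φ(3) = 0, so the boundary term u·φ vanishes.
LHS = ∫_0^3 u(x) φ'(x) dx = ∫_0^3 (-π*x^3*cos(π*x/3)/3 - 2*π*x^2*cos(π*x/3)/3 - π*cos(π*x/3)/3) dx. Term by term:
  ∫_0^3 -π*cos(π*x/3)/3 dx = 0;  ∫_0^3 -2*π*x^2*cos(π*x/3)/3 dx = 36/π;  ∫_0^3 -π*x^3*cos(π*x/3)/3 dx = -324/π^3 + 81/π.
Sum: 0 + 36/π + -324/π^3 + 81/π = -324/π^3 + 117/π.
So LHS = -324/π^3 + 117/π.
∫_0^3 v(x) φ(x) dx = ∫_0^3 (-3*x^2*sin(π*x/3) - 4*x*sin(π*x/3)) dx. Term by term:
  ∫_0^3 -4*x*sin(π*x/3) dx = -36/π;  ∫_0^3 -3*x^2*sin(π*x/3) dx = -81/π + 324/π^3.
Sum: -36/π + -81/π + 324/π^3 = -117/π + 324/π^3.
So RHS = -∫_0^3 v(x) φ(x) dx = -324/π^3 + 117/π.
LHS = RHS, so the identity holds for this test φ.
Moreover u is smooth here and v(x) = u'(x) = -3*x**2 - 4*x pointwise, so the identity holds for every test function. Hence v is the weak derivative of u.


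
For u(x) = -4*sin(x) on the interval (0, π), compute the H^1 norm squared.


||u||_{H^1(0,π)}^2 = 16*π

u'(x) = -4*cos(x).
Expand u² and (u')² and integrate term by term on (0, π), using: for integers n ≥ 1, ∫_0^π sin²(nx) dx = ∫_0^π cos²(nx) dx = π/2; for n ≠ n', ∫_0^π sin(nx)sin(n'x) dx = ∫_0^π cos(nx)cos(n'x) dx = 0; and by product-to-sum, ∫_0^π sin(nx)cos(n'x) dx = ½∫_0^π [sin((n+n')x) + sin((n−n')x)] dx, which is 0 when n+n' is even and 2n/(n²−n'²) when n+n' is odd (it need not vanish on (0, π)).
  u² squared terms: (-4)²·∫sin(x)² dx = 16·π/2 = 8*π.
  So ∫_0^π u² dx = 8*π.
  (u')² squared terms: (-4)²·∫cos(x)² dx = 16·π/2 = 8*π.
  So ∫_0^π (u')² dx = 8*π.
||u||_{H^1}^2 = (8*π) + (8*π) = 16*π.


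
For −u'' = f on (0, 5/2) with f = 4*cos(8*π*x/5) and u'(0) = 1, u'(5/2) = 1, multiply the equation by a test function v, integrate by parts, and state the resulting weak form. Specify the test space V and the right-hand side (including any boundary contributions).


V = H^1(0, 5/2) (v unrestricted at boundary; u is determined up to an additive constant); weak form: ∫_0^5/2 u'v' dx = ∫_0^5/2 (4*cos(8*π*x/5)) v dx + v(5/2) − v(0) for all v ∈ V.

Multiply both sides by a test function v and integrate from 0 to 5/2:
  ∫_0^5/2 −u''(x) v(x) dx = ∫_0^5/2 f(x) v(x) dx.
Integrate the LHS by parts once:
  ∫_0^5/2 −u'' v dx = −[u'(x) v(x)]_0^5/2 + ∫_0^5/2 u'(x) v'(x) dx.
Thus ∫_0^5/2 u'(x) v'(x) dx = ∫_0^5/2 f(x) v(x) dx + [u'(x) v(x)]_0^5/2.
Choose V so that boundary terms are either known or forced to vanish.
u has inhomogeneous Neumann u'(0) = 1, u'(5/2) = 1. [u' v]_0^5/2 = (1)·v(5/2) − (1)·v(0) = v(5/2) − v(0). Take V = H^1(0, 5/2); boundary term becomes part of RHS.
Weak formulation: find u (satisfying any essential BC) such that ∫_0^5/2 u'(x) v'(x) dx = ∫_0^5/2 f v dx + v(5/2) − v(0) for all v ∈ V (Neumann data are natural BCs: they enter the RHS as boundary terms).
Substituting f(x) = 4*cos(8*π*x/5), the right-hand side is ∫_0^5/2 (4*cos(8*π*x/5)) v dx + v(5/2) − v(0).
Compatibility check (pure Neumann): taking v ≡ 1 ∈ V gives 0 = ∫_0^5/2 f dx + (1) − (1), i.e. ∫_0^5/2 f dx must equal u'(0) − u'(5/2) = 0. Indeed ∫_0^5/2 (4*cos(8*π*x/5)) dx = 0, so the data are compatible. The solution is then unique only up to an additive constant (fix it e.g. by requiring ∫_0^5/2 u dx = 0).


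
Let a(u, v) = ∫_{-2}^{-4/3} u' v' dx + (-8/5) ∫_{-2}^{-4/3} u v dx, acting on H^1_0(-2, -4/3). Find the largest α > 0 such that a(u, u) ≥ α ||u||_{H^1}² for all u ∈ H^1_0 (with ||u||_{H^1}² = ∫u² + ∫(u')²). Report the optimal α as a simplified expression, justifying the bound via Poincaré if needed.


α = (-32 + 45*π^2)/(5*(4 + 9*π^2))

Coercivity of a(·,·) on H^1_0(-2, -4/3) means a(u, u) ≥ α ||u||_{H^1}² for every u ∈ H^1_0.
The interval has length L = 2/3, and Poincaré/coercivity depend only on L. Here a(u, u) = ∫(u')² + (-8/5)·∫u².
Here c = -8/5 < 0 with |c| < (π/L)² = 9*π^2/4, so coercivity still holds. The condition a(u,u) ≥ α||u||_{H^1}² reads (1−α)∫(u')² ≥ (α−c)∫u². Any admissible α is ≤ 1 (rapidly oscillating u have ∫u²/∫(u')² → 0), and α = 1 would force 0 ≥ (1−c)∫u², impossible since c < 1; so 1−α > 0. By the sharp Poincaré inequality on H^1_0 of an interval of length L, ∫(u')² ≥ (π/L)²∫u² with equality for the first sine mode sin(π(x−x₀)/L) (x₀ the left endpoint), so the inequality holds for all u iff (1−α)(π/L)² ≥ α − c, i.e. α ≤ ((π/L)² + c)/((π/L)² + 1) = (1 + c(L/π)²)/(1 + (L/π)²). (Direct route, valid since c ≤ 0: Poincaré gives c∫u² ≥ c(L/π)²∫(u')², so a(u,u) ≥ (1 + c(L/π)²)∫(u')², while ||u||_{H^1}² ≤ (1 + (L/π)²)∫(u')²; dividing yields the same α.) With (π/L)² = 9*π^2/4 and c = -8/5, the largest admissible constant is α = ((π/L)² + c)/((π/L)² + 1).
Simplifying, α = (-32 + 45*π^2)/(5*(4 + 9*π^2)).


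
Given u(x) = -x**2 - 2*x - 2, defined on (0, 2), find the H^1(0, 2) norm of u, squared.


||u||_{H^1}^2 = 512/5

The H^1 norm (squared) on an interval (0, L) is
  ||u||_{H^1}^2 = ∫_0^L u(x)^2 dx + ∫_0^L u'(x)^2 dx.
Compute u'(x) = -2*x - 2.
Then u(x)^2 = x**4 + 4*x**3 + 8*x**2 + 8*x + 4 and u'(x)^2 = 4*x**2 + 8*x + 4.
Integrate each monomial from 0 to 2 using ∫_0^2 c·x^n dx = c·2^(n+1)/(n+1):
  ∫_0^2 u(x)^2 dx = ∫_0^2 (x^4 + 4*x^3 + 8*x^2 + 8*x + 4) dx. Term by term:
    ∫_0^2 x^4 dx = 32/5;  ∫_0^2 4*x^3 dx = 16;  ∫_0^2 8*x^2 dx = 64/3;
    ∫_0^2 8*x dx = 16;  ∫_0^2 4 dx = 8.
  Sum: 32/5 + 16 + 64/3 + 16 + 8 = 1016/15.
  ∫_0^2 u'(x)^2 dx = ∫_0^2 (4*x^2 + 8*x + 4) dx. Term by term:
    ∫_0^2 4*x^2 dx = 32/3;  ∫_0^2 8*x dx = 16;  ∫_0^2 4 dx = 8.
  Sum: 32/3 + 16 + 8 = 104/3.
Adding: ||u||_{H^1}^2 = 1016/15 + 104/3 = 512/5.


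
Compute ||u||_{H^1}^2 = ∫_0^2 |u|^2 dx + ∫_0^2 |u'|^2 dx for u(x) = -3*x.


||u||_{H^1}^2 = 42

The H^1 norm (squared) on an interval (0, L) is
  ||u||_{H^1}^2 = ∫_0^L u(x)^2 dx + ∫_0^L u'(x)^2 dx.
Compute u'(x) = -3.
Then u(x)^2 = 9*x**2 and u'(x)^2 = 9.
Integrate each monomial from 0 to 2 using ∫_0^2 c·x^n dx = c·2^(n+1)/(n+1):
  ∫_0^2 u(x)^2 dx = ∫_0^2 (9*x^2) dx. Term by term:
    ∫_0^2 9*x^2 dx = 24.
  ∫_0^2 u'(x)^2 dx = ∫_0^2 (9) dx. Term by term:
    ∫_0^2 9 dx = 18.
Adding: ||u||_{H^1}^2 = 24 + 18 = 42.


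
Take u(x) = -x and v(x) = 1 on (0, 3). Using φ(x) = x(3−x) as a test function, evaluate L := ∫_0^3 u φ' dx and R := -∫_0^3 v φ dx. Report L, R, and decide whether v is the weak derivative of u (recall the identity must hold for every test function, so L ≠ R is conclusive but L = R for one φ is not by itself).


LHS = 9/2, RHS = -9/2. No, v is not the weak derivative of u.

u(x) = -x, classical derivative u'(x) = -1.
φ(x) = x(3−x), so φ'(x) = 3 - 2*x.
Note φ(0) = φ(3) = 0, so the boundary term u·φ vanishes.
LHS = ∫_0^3 u(x) φ'(x) dx = ∫_0^3 (2*x^2 - 3*x) dx. Term by term:
  ∫_0^3 2*x^2 dx = 18;  ∫_0^3 -3*x dx = -27/2.
Sum: 18 − 27/2 = 9/2.
So LHS = 9/2.
∫_0^3 v(x) φ(x) dx = ∫_0^3 (-x^2 + 3*x) dx. Term by term:
  ∫_0^3 -x^2 dx = -9;  ∫_0^3 3*x dx = 27/2.
Sum: -9 + 27/2 = 9/2.
So RHS = -∫_0^3 v(x) φ(x) dx = -9/2.
LHS − RHS = 9 ≠ 0, so the identity fails.
(For a valid weak derivative the identity must hold for EVERY test function, in particular this one. The failure shows v is NOT the weak derivative of u.)
Correct weak derivative would be u'(x) = -1.


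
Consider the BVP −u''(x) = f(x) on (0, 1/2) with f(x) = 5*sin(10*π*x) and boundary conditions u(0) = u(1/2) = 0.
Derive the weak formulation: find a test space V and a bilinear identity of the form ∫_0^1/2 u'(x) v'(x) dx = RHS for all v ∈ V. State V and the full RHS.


V = H^1_0(0, 1/2) (so v(0) = v(1/2) = 0); weak form: ∫_0^1/2 u'v' dx = ∫_0^1/2 (5*sin(10*π*x)) v dx for all v ∈ V.

Multiply both sides by a test function v and integrate from 0 to 1/2:
  ∫_0^1/2 −u''(x) v(x) dx = ∫_0^1/2 f(x) v(x) dx.
Integrate the LHS by parts once:
  ∫_0^1/2 −u'' v dx = −[u'(x) v(x)]_0^1/2 + ∫_0^1/2 u'(x) v'(x) dx.
Thus ∫_0^1/2 u'(x) v'(x) dx = ∫_0^1/2 f(x) v(x) dx + [u'(x) v(x)]_0^1/2.
Choose V so that boundary terms are either known or forced to vanish.
u is Dirichlet: u(0) = u(1/2) = 0. Let V = H^1_0(0, 1/2); then v(0) = v(1/2) = 0, and [u' v]_0^1/2 = 0.
Weak formulation: find u (satisfying any essential BC) such that ∫_0^1/2 u'(x) v'(x) dx = ∫_0^1/2 f v dx for all v ∈ V.
Substituting f(x) = 5*sin(10*π*x), the right-hand side is ∫_0^1/2 (5*sin(10*π*x)) v dx.


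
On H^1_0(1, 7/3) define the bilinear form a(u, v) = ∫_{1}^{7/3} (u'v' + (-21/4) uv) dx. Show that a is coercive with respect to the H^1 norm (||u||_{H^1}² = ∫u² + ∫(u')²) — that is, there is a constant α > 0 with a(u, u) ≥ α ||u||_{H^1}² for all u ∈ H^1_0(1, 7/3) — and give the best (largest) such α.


α = 3*(-28 + 3*π^2)/(16 + 9*π^2)

Coercivity of a(·,·) on H^1_0(1, 7/3) means a(u, u) ≥ α ||u||_{H^1}² for every u ∈ H^1_0.
The interval has length L = 4/3, and Poincaré/coercivity depend only on L. Here a(u, u) = ∫(u')² + (-21/4)·∫u².
Here c = -21/4 < 0 with |c| < (π/L)² = 9*π^2/16, so coercivity still holds. The condition a(u,u) ≥ α||u||_{H^1}² reads (1−α)∫(u')² ≥ (α−c)∫u². Any admissible α is ≤ 1 (rapidly oscillating u have ∫u²/∫(u')² → 0), and α = 1 would force 0 ≥ (1−c)∫u², impossible since c < 1; so 1−α > 0. By the sharp Poincaré inequality on H^1_0 of an interval of length L, ∫(u')² ≥ (π/L)²∫u² with equality for the first sine mode sin(π(x−x₀)/L) (x₀ the left endpoint), so the inequality holds for all u iff (1−α)(π/L)² ≥ α − c, i.e. α ≤ ((π/L)² + c)/((π/L)² + 1) = (1 + c(L/π)²)/(1 + (L/π)²). (Direct route, valid since c ≤ 0: Poincaré gives c∫u² ≥ c(L/π)²∫(u')², so a(u,u) ≥ (1 + c(L/π)²)∫(u')², while ||u||_{H^1}² ≤ (1 + (L/π)²)∫(u')²; dividing yields the same α.) With (π/L)² = 9*π^2/16 and c = -21/4, the largest admissible constant is α = ((π/L)² + c)/((π/L)² + 1).
Simplifying, α = 3*(-28 + 3*π^2)/(16 + 9*π^2).


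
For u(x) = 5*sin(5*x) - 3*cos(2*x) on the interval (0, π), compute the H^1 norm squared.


||u||_{H^1(0,π)}^2 = -500/7 + 695*π/2

u'(x) = 6*sin(2*x) + 25*cos(5*x).
Expand u² and (u')² and integrate term by term on (0, π), using: for integers n ≥ 1, ∫_0^π sin²(nx) dx = ∫_0^π cos²(nx) dx = π/2; for n ≠ n', ∫_0^π sin(nx)sin(n'x) dx = ∫_0^π cos(nx)cos(n'x) dx = 0; and by product-to-sum, ∫_0^π sin(nx)cos(n'x) dx = ½∫_0^π [sin((n+n')x) + sin((n−n')x)] dx, which is 0 when n+n' is even and 2n/(n²−n'²) when n+n' is odd (it need not vanish on (0, π)).
  u² squared terms: (-3)²·∫cos(2x)² dx = 9·π/2 = 9*π/2;  (5)²·∫sin(5x)² dx = 25·π/2 = 25*π/2.
  u² cross terms: 2·(-3)·(5)·∫cos(2x)·sin(5x) dx = -30·(10/21) = -100/7.
  So ∫_0^π u² dx = 9*π/2 + 25*π/2 − 100/7 = -100/7 + 17*π.
  (u')² squared terms: (6)²·∫sin(2x)² dx = 36·π/2 = 18*π;  (25)²·∫cos(5x)² dx = 625·π/2 = 625*π/2.
  (u')² cross terms: 2·(6)·(25)·∫sin(2x)·cos(5x) dx = 300·(-4/21) = -400/7.
  So ∫_0^π (u')² dx = 18*π + 625*π/2 − 400/7 = -400/7 + 661*π/2.
||u||_{H^1}^2 = (-100/7 + 17*π) + (-400/7 + 661*π/2) = -500/7 + 695*π/2.


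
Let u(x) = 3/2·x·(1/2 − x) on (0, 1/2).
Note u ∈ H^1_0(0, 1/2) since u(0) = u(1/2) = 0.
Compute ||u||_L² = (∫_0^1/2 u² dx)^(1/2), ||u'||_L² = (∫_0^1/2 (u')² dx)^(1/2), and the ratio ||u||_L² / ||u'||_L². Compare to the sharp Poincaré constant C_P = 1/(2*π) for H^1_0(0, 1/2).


||u||_L² / ||u'||_L² = sqrt(10)/20 < C_P = 1/(2*π).

u(x) = 3/2·x·(1/2 − x), so u'(x) = 3/4 - 3*x.
u(x) = 3/2·x·(1/2 − x) vanishes at x = 0 and x = 1/2, so u ∈ H^1_0(0, 1/2). Differentiate via the product rule and integrate the resulting polynomials term by term.
  ∫_0^1/2 u² dx = ∫_0^1/2 (9*x^4/4 - 9*x^3/4 + 9*x^2/16) dx. Term by term:
    ∫_0^1/2 9*x^4/4 dx = 9/640;  ∫_0^1/2 -9*x^3/4 dx = -9/256;  ∫_0^1/2 9*x^2/16 dx = 3/128.
  Sum: 9/640 − 9/256 + 3/128 = 3/1280.
  ∫_0^1/2 (u')² dx = ∫_0^1/2 (9*x^2 - 9*x/2 + 9/16) dx. Term by term:
    ∫_0^1/2 9*x^2 dx = 3/8;  ∫_0^1/2 -9*x/2 dx = -9/16;  ∫_0^1/2 9/16 dx = 9/32.
  Sum: 3/8 − 9/16 + 9/32 = 3/32.
∫_0^1/2 u² dx = 3/1280, so ||u||_L² = sqrt(15)/80.
∫_0^1/2 (u')² dx = 3/32, so ||u'||_L² = sqrt(6)/8.
Ratio ||u||_L² / ||u'||_L² = sqrt(10)/20.
Sharp Poincaré constant on H^1_0(0, 1/2) is C_P = L/π = 1/(2*π), achieved by sin(2*π·x).
A polynomial bump cannot attain the sharp Poincaré constant (only the first sine eigenfunction does), so the ratio is strictly less than C_P, consistent with ||u||_L² ≤ C_P ||u'||_L².


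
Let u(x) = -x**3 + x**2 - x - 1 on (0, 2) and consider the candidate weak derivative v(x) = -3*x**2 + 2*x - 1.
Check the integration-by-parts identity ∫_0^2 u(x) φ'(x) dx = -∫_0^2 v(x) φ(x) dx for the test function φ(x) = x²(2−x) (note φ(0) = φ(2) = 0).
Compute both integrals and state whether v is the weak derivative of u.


LHS = 68/15, RHS = 68/15. Yes, v = u' weakly.

u(x) = -x**3 + x**2 - x - 1, classical derivative u'(x) = -3*x**2 + 2*x - 1.
φ(x) = x²(2−x), so φ'(x) = x*(4 - 3*x).
Note φ(0) = φ(2) = 0, so the boundary term u·φ vanishes.
LHS = ∫_0^2 u(x) φ'(x) dx = ∫_0^2 (3*x^5 - 7*x^4 + 7*x^3 - x^2 - 4*x) dx. Term by term:
  ∫_0^2 3*x^5 dx = 32;  ∫_0^2 -7*x^4 dx = -224/5;  ∫_0^2 7*x^3 dx = 28;
  ∫_0^2 -x^2 dx = -8/3;  ∫_0^2 -4*x dx = -8.
Sum: 32 − 224/5 + 28 − 8/3 − 8 = 68/15.
So LHS = 68/15.
∫_0^2 v(x) φ(x) dx = ∫_0^2 (3*x^5 - 8*x^4 + 5*x^3 - 2*x^2) dx. Term by term:
  ∫_0^2 3*x^5 dx = 32;  ∫_0^2 -8*x^4 dx = -256/5;  ∫_0^2 5*x^3 dx = 20;
  ∫_0^2 -2*x^2 dx = -16/3.
Sum: 32 − 256/5 + 20 − 16/3 = -68/15.
So RHS = -∫_0^2 v(x) φ(x) dx = 68/15.
LHS = RHS, so the identity holds for this test φ.
Moreover u is smooth here and v(x) = u'(x) = -3*x**2 + 2*x - 1 pointwise, so the identity holds for every test function. Hence v is the weak derivative of u.


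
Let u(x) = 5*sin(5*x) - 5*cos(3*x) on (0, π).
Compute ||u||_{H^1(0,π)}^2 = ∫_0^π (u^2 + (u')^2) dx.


||u||_{H^1(0,π)}^2 = 450*π

u'(x) = 15*sin(3*x) + 25*cos(5*x).
Expand u² and (u')² and integrate term by term on (0, π), using: for integers n ≥ 1, ∫_0^π sin²(nx) dx = ∫_0^π cos²(nx) dx = π/2; for n ≠ n', ∫_0^π sin(nx)sin(n'x) dx = ∫_0^π cos(nx)cos(n'x) dx = 0; and by product-to-sum, ∫_0^π sin(nx)cos(n'x) dx = ½∫_0^π [sin((n+n')x) + sin((n−n')x)] dx, which is 0 when n+n' is even and 2n/(n²−n'²) when n+n' is odd (it need not vanish on (0, π)).
  u² squared terms: (-5)²·∫cos(3x)² dx = 25·π/2 = 25*π/2;  (5)²·∫sin(5x)² dx = 25·π/2 = 25*π/2.
  u² cross terms: 2·(-5)·(5)·∫cos(3x)·sin(5x) dx = -50·(0) = 0.
  So ∫_0^π u² dx = 25*π/2 + 25*π/2 + 0 = 25*π.
  (u')² squared terms: (15)²·∫sin(3x)² dx = 225·π/2 = 225*π/2;  (25)²·∫cos(5x)² dx = 625·π/2 = 625*π/2.
  (u')² cross terms: 2·(15)·(25)·∫sin(3x)·cos(5x) dx = 750·(0) = 0.
  So ∫_0^π (u')² dx = 225*π/2 + 625*π/2 + 0 = 425*π.
||u||_{H^1}^2 = (25*π) + (425*π) = 450*π.


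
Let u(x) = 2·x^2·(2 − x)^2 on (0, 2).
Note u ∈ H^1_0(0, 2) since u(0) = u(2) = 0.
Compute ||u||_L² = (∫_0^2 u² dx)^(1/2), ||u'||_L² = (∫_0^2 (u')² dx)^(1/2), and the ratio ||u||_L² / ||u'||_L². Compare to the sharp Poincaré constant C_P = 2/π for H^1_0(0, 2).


||u||_L² / ||u'||_L² = sqrt(3)/3 < C_P = 2/π.

u(x) = 2·x^2·(2 − x)^2, so u'(x) = 8*x*(x - 2)*(x - 1).
u(x) = 2·x^2·(2 − x)^2 vanishes at x = 0 and x = 2, so u ∈ H^1_0(0, 2). Differentiate via the product rule and integrate the resulting polynomials term by term.
  ∫_0^2 u² dx = ∫_0^2 (4*x^8 - 32*x^7 + 96*x^6 - 128*x^5 + 64*x^4) dx. Term by term:
    ∫_0^2 4*x^8 dx = 2048/9;  ∫_0^2 -32*x^7 dx = -1024;  ∫_0^2 96*x^6 dx = 12288/7;
    ∫_0^2 -128*x^5 dx = -4096/3;  ∫_0^2 64*x^4 dx = 2048/5.
  Sum: 2048/9 − 1024 + 12288/7 − 4096/3 + 2048/5 = 1024/315.
  ∫_0^2 (u')² dx = ∫_0^2 (64*x^6 - 384*x^5 + 832*x^4 - 768*x^3 + 256*x^2) dx. Term by term:
    ∫_0^2 64*x^6 dx = 8192/7;  ∫_0^2 -384*x^5 dx = -4096;  ∫_0^2 832*x^4 dx = 26624/5;
    ∫_0^2 -768*x^3 dx = -3072;  ∫_0^2 256*x^2 dx = 2048/3.
  Sum: 8192/7 − 4096 + 26624/5 − 3072 + 2048/3 = 1024/105.
∫_0^2 u² dx = 1024/315, so ||u||_L² = 32*sqrt(35)/105.
∫_0^2 (u')² dx = 1024/105, so ||u'||_L² = 32*sqrt(105)/105.
Ratio ||u||_L² / ||u'||_L² = sqrt(3)/3.
Sharp Poincaré constant on H^1_0(0, 2) is C_P = L/π = 2/π, achieved by sin(π/2·x).
A polynomial bump cannot attain the sharp Poincaré constant (only the first sine eigenfunction does), so the ratio is strictly less than C_P, consistent with ||u||_L² ≤ C_P ||u'||_L².
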